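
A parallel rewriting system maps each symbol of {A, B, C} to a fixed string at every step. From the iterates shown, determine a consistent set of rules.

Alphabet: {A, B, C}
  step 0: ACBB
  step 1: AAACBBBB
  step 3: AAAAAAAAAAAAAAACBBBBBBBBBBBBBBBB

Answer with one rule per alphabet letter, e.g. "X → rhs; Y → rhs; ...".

  step 0 ⇒ step 1: ACBB ⇒ AA·AC·BB·BB
    A ↦ AA
    B ↦ BB
    C ↦ AC

A->AA, B->BB, C->AC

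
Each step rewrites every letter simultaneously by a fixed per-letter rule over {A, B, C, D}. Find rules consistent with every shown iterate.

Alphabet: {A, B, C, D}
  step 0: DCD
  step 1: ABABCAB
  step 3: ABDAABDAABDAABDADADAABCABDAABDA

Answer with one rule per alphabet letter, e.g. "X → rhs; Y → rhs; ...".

  step 0 ⇒ step 1: DCD ⇒ AB·ABC·AB
    C ↦ ABC
    D ↦ AB
    A ↦ DA  (constrained at step 1)
    B ↦ DA  (constrained at step 1)

A->DA, B->DA, C->ABC, D->AB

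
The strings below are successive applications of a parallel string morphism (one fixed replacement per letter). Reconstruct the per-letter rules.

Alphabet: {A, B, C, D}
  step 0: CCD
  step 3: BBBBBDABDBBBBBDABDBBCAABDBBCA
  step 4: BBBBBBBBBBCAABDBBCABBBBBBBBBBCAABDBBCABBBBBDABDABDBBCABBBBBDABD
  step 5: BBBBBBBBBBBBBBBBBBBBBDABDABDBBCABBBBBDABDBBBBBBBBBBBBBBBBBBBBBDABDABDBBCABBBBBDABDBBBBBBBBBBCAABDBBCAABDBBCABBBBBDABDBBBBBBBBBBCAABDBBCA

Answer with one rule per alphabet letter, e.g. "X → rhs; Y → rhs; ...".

A->ABD, B->BB, C->BD, D->CA

  step 4 ⇒ step 5: BBBBBBBBBBCAABDBBCABBBBBBBBBBCAABDBBCABBBBBDABDABDBBCABBBBBDABD ⇒ BB·BB·BB·BB·BB·BB·BB·BB·BB·BB·BD·ABD·ABD·BB·CA·BB·BB·BD·ABD·BB·BB·BB·BB·BB·BB·BB·BB·BB·BB·BD·ABD·ABD·BB·CA·BB·BB·BD·ABD·BB·BB·BB·BB·BB·CA·ABD·BB·CA·ABD·BB·CA·BB·BB·BD·ABD·BB·BB·BB·BB·BB·CA·ABD·BB·CA
    A ↦ ABD
    B ↦ BB
    C ↦ BD
    D ↦ CA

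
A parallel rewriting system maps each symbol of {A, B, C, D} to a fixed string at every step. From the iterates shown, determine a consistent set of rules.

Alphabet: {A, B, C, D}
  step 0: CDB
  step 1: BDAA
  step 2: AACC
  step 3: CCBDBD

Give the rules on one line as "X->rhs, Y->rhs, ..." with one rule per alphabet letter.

  step 2 ⇒ step 3: AACC ⇒ C·C·BD·BD
    A ↦ C
    C ↦ BD
  step 0 ⇒ step 1: CDB ⇒ BD·A·A
    B ↦ A
  step 0 ⇒ step 1: CDB ⇒ BD·A·A
    D ↦ A

A->C, B->A, C->BD, D->A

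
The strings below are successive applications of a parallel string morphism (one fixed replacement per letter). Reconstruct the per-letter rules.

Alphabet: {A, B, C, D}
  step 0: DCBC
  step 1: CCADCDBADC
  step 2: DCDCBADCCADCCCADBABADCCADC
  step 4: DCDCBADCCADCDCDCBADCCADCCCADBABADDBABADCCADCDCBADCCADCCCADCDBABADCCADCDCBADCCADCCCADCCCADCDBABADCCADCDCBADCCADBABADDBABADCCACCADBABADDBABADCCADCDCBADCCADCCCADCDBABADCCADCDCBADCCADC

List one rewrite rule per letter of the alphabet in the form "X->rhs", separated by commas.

A->BAD, B->DBA, C->DC, D->CCA

  step 1 ⇒ step 2: CCADCDBADC ⇒ DC·DC·BAD·CCA·DC·CCA·DBA·BAD·CCA·DC
    A ↦ BAD
    B ↦ DBA
    C ↦ DC
    D ↦ CCA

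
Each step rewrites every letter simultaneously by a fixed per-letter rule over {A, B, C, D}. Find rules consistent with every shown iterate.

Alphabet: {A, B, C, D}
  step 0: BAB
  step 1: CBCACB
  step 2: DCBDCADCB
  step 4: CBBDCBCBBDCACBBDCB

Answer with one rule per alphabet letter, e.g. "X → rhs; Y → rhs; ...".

A->CA, B->CB, C->D, D->B

  step 1 ⇒ step 2: CBCACB ⇒ D·CB·D·CA·D·CB
    A ↦ CA
    B ↦ CB
    C ↦ D
    D ↦ B  (constrained at step 2)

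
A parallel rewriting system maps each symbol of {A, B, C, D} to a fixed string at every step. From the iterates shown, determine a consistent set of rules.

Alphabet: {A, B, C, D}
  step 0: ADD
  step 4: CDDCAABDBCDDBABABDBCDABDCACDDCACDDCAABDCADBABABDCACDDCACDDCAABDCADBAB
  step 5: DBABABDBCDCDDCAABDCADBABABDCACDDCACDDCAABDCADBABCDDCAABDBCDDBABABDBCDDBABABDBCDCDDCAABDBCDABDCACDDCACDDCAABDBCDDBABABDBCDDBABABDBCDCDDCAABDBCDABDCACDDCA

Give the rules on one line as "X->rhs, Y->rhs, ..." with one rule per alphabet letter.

  step 4 ⇒ step 5: CDDCAABDBCDDBABABDBCDABDCACDDCACDDCAABDCADBABABDCACDDCACDDCAABDCADBAB ⇒ DB·AB·AB·DB·CD·CD·DCA·AB·DCA·DB·AB·AB·DCA·CD·DCA·CD·DCA·AB·DCA·DB·AB·CD·DCA·AB·DB·CD·DB·AB·AB·DB·CD·DB·AB·AB·DB·CD·CD·DCA·AB·DB·CD·AB·DCA·CD·DCA·CD·DCA·AB·DB·CD·DB·AB·AB·DB·CD·DB·AB·AB·DB·CD·CD·DCA·AB·DB·CD·AB·DCA·CD·DCA
    A ↦ CD
    B ↦ DCA
    C ↦ DB
    D ↦ AB

A->CD, B->DCA, C->DB, D->AB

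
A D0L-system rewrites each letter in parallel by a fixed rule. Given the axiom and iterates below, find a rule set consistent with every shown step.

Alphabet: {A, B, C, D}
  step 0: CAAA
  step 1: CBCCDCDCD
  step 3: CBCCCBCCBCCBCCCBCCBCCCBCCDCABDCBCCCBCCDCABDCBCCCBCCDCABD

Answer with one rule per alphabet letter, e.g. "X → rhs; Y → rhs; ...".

A->CD, B->C, C->CBC, D->ABD

  step 0 ⇒ step 1: CAAA ⇒ CBC·CD·CD·CD
    A ↦ CD
    C ↦ CBC
    B ↦ C  (constrained at step 1)
    D ↦ ABD  (constrained at step 1)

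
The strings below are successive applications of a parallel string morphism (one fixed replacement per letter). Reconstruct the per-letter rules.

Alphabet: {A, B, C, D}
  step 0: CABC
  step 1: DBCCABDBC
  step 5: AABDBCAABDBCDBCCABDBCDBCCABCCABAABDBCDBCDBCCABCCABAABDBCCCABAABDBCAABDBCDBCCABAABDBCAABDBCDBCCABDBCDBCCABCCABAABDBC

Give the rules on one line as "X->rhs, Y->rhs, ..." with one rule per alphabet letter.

A->C, B->AB, C->DBC, D->A

  step 0 ⇒ step 1: CABC ⇒ DBC·C·AB·DBC
    A ↦ C
    B ↦ AB
    C ↦ DBC
    D ↦ A  (constrained at step 1)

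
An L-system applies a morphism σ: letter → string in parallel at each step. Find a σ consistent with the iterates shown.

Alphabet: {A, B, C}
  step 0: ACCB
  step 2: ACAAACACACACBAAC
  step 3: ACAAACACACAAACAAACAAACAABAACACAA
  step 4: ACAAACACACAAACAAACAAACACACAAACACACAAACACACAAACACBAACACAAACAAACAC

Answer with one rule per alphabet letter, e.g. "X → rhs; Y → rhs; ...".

  step 3 ⇒ step 4: ACAAACACACAAACAAACAAACAABAACACAA ⇒ AC·AA·AC·AC·AC·AA·AC·AA·AC·AA·AC·AC·AC·AA·AC·AC·AC·AA·AC·AC·AC·AA·AC·AC·BA·AC·AC·AA·AC·AA·AC·AC
    A ↦ AC
    B ↦ BA
    C ↦ AA

A->AC, B->BA, C->AA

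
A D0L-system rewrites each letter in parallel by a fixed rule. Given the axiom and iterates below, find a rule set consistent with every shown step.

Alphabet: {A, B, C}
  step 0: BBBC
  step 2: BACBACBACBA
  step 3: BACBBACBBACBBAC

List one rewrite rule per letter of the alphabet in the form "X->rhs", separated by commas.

A->C, B->BA, C->B

  step 2 ⇒ step 3: BACBACBACBA ⇒ BA·C·B·BA·C·B·BA·C·B·BA·C
    A ↦ C
    B ↦ BA
    C ↦ B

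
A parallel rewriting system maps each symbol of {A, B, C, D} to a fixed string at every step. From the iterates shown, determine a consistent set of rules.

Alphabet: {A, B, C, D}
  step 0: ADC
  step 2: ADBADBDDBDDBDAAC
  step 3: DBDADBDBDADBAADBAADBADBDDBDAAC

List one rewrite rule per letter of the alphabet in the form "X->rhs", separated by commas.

A->DBD, B->DB, C->AAC, D->A

  step 2 ⇒ step 3: ADBADBDDBDDBDAAC ⇒ DBD·A·DB·DBD·A·DB·A·A·DB·A·A·DB·A·DBD·DBD·AAC
    A ↦ DBD
    B ↦ DB
    C ↦ AAC
    D ↦ A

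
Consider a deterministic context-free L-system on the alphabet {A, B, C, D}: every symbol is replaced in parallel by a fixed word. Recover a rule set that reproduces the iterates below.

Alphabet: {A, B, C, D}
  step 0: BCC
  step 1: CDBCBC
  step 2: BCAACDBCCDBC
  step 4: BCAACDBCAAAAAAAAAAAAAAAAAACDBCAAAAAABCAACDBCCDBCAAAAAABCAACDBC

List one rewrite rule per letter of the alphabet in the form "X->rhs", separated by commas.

A->AAA, B->CD, C->BC, D->AA

  step 1 ⇒ step 2: CDBCBC ⇒ BC·AA·CD·BC·CD·BC
    B ↦ CD
    C ↦ BC
    D ↦ AA
    A ↦ AAA  (constrained at step 2)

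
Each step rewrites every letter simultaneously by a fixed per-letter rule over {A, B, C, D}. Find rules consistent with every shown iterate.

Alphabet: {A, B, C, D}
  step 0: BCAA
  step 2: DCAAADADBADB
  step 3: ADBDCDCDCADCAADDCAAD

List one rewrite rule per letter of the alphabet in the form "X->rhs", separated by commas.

A->DC, B->AD, C->DB, D->A

  step 2 ⇒ step 3: DCAAADADBADB ⇒ A·DB·DC·DC·DC·A·DC·A·AD·DC·A·AD
    A ↦ DC
    B ↦ AD
    C ↦ DB
    D ↦ A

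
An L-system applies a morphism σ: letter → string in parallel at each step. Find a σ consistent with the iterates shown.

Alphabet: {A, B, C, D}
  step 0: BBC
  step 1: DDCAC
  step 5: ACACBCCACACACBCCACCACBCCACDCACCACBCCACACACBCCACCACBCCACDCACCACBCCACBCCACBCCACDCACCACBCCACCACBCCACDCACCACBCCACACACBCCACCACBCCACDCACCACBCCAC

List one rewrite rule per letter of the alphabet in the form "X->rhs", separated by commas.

  step 0 ⇒ step 1: BBC ⇒ D·D·CAC
    B ↦ D
    C ↦ CAC
    A ↦ BC  (constrained at step 1)
    D ↦ A  (constrained at step 1)

A->BC, B->D, C->CAC, D->A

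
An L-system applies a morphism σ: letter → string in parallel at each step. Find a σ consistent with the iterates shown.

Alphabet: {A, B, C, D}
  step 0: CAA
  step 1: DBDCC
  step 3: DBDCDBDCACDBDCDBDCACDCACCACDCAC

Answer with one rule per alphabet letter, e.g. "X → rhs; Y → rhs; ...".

  step 0 ⇒ step 1: CAA ⇒ DBD·C·C
    A ↦ C
    C ↦ DBD
    B ↦ D  (constrained at step 1)
    D ↦ CAC  (constrained at step 1)

A->C, B->D, C->DBD, D->CAC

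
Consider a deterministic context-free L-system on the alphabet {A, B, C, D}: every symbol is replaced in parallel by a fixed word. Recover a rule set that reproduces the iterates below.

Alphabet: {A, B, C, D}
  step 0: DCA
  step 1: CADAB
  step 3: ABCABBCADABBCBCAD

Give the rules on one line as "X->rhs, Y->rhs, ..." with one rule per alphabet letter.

  step 0 ⇒ step 1: DCA ⇒ C·AD·AB
    A ↦ AB
    C ↦ AD
    D ↦ C
    B ↦ BC  (constrained at step 1)

A->AB, B->BC, C->AD, D->C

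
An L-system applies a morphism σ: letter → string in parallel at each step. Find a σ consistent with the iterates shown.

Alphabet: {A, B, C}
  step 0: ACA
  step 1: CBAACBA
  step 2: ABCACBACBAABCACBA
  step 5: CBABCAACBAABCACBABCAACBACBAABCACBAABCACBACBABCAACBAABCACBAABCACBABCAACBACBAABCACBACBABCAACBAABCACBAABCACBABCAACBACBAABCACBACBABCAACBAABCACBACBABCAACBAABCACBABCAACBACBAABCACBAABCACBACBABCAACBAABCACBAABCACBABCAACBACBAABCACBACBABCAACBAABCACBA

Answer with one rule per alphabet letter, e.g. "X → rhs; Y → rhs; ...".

  step 1 ⇒ step 2: CBAACBA ⇒ A·BCA·CBA·CBA·A·BCA·CBA
    A ↦ CBA
    B ↦ BCA
    C ↦ A

A->CBA, B->BCA, C->A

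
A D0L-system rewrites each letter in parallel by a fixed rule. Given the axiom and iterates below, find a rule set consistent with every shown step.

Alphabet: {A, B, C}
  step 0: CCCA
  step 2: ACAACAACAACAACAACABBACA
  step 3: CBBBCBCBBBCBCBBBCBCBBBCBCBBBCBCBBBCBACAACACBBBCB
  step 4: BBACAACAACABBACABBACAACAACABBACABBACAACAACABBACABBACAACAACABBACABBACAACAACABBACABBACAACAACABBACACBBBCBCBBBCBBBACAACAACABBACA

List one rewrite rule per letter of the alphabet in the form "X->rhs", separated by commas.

  step 3 ⇒ step 4: CBBBCBCBBBCBCBBBCBCBBBCBCBBBCBCBBBCBACAACACBBBCB ⇒ BB·ACA·ACA·ACA·BB·ACA·BB·ACA·ACA·ACA·BB·ACA·BB·ACA·ACA·ACA·BB·ACA·BB·ACA·ACA·ACA·BB·ACA·BB·ACA·ACA·ACA·BB·ACA·BB·ACA·ACA·ACA·BB·ACA·CB·BB·CB·CB·BB·CB·BB·ACA·ACA·ACA·BB·ACA
    A ↦ CB
    B ↦ ACA
    C ↦ BB

A->CB, B->ACA, C->BB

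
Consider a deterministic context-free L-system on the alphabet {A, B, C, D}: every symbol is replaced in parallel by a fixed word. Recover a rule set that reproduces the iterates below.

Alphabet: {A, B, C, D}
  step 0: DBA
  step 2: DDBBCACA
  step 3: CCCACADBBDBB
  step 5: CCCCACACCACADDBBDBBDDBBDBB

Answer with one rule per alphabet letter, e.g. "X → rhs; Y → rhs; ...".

A->BB, B->CA, C->D, D->C

  step 2 ⇒ step 3: DDBBCACA ⇒ C·C·CA·CA·D·BB·D·BB
    A ↦ BB
    B ↦ CA
    C ↦ D
    D ↦ C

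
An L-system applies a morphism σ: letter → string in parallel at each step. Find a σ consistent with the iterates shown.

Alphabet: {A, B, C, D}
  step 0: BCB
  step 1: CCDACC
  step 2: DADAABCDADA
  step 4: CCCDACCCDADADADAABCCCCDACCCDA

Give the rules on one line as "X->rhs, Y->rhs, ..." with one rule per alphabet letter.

A->C, B->CC, C->DA, D->AB

  step 1 ⇒ step 2: CCDACC ⇒ DA·DA·AB·C·DA·DA
    A ↦ C
    C ↦ DA
    D ↦ AB
  step 0 ⇒ step 1: BCB ⇒ CC·DA·CC
    B ↦ CC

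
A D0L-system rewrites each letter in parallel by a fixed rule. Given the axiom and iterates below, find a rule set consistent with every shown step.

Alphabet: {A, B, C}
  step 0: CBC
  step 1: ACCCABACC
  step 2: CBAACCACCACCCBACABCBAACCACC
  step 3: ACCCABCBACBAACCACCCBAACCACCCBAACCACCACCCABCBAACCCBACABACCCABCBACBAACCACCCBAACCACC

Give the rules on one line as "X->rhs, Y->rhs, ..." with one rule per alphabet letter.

A->CBA, B->CAB, C->ACC

  step 2 ⇒ step 3: CBAACCACCACCCBACABCBAACCACC ⇒ ACC·CAB·CBA·CBA·ACC·ACC·CBA·ACC·ACC·CBA·ACC·ACC·ACC·CAB·CBA·ACC·CBA·CAB·ACC·CAB·CBA·CBA·ACC·ACC·CBA·ACC·ACC
    A ↦ CBA
    B ↦ CAB
    C ↦ ACC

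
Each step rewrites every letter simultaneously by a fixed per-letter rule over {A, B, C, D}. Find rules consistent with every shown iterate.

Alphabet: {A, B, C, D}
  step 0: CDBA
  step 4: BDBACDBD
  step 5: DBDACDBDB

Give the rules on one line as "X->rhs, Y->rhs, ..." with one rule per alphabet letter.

  step 4 ⇒ step 5: BDBACDBD ⇒ D·B·D·AC·D·B·D·B
    A ↦ AC
    B ↦ D
    C ↦ D
    D ↦ B

A->AC, B->D, C->D, D->B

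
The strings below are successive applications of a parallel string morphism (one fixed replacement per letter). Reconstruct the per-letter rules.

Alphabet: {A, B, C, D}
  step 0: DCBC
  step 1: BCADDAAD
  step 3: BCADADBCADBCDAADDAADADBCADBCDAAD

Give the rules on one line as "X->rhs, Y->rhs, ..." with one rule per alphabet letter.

  step 0 ⇒ step 1: DCBC ⇒ BC·AD·DA·AD
    B ↦ DA
    C ↦ AD
    D ↦ BC
    A ↦ AD  (constrained at step 1)

A->AD, B->DA, C->AD, D->BC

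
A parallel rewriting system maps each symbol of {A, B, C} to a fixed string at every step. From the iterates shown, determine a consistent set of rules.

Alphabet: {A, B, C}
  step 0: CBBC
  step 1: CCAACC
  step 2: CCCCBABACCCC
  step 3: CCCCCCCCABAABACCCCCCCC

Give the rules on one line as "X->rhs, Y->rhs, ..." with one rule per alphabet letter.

A->BA, B->A, C->CC

  step 2 ⇒ step 3: CCCCBABACCCC ⇒ CC·CC·CC·CC·A·BA·A·BA·CC·CC·CC·CC
    A ↦ BA
    B ↦ A
    C ↦ CC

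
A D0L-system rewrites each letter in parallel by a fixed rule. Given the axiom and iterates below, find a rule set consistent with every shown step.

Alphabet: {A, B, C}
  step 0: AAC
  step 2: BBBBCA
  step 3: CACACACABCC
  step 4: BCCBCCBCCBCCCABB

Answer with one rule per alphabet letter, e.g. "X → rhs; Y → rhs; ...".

A->CC, B->CA, C->B

  step 3 ⇒ step 4: CACACACABCC ⇒ B·CC·B·CC·B·CC·B·CC·CA·B·B
    A ↦ CC
    B ↦ CA
    C ↦ B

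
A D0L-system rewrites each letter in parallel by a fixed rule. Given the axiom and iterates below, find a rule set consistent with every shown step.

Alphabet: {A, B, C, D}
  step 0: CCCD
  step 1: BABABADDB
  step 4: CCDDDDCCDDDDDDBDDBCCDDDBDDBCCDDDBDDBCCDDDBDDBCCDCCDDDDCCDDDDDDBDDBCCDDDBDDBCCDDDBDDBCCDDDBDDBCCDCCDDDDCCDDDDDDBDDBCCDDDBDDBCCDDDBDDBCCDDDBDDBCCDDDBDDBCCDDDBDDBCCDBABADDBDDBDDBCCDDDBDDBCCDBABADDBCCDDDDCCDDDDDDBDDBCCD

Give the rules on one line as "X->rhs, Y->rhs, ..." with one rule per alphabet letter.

A->DDD, B->CCD, C->BA, D->DDB

  step 0 ⇒ step 1: CCCD ⇒ BA·BA·BA·DDB
    C ↦ BA
    D ↦ DDB
    A ↦ DDD  (constrained at step 1)
    B ↦ CCD  (constrained at step 1)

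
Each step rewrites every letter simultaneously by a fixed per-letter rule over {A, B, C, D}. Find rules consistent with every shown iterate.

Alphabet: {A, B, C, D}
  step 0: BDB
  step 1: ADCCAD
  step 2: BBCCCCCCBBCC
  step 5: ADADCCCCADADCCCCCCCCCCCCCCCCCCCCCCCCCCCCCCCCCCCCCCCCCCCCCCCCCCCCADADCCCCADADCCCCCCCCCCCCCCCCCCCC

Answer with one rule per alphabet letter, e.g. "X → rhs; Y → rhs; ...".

  step 1 ⇒ step 2: ADCCAD ⇒ BB·CC·CC·CC·BB·CC
    A ↦ BB
    C ↦ CC
    D ↦ CC
  step 0 ⇒ step 1: BDB ⇒ AD·CC·AD
    B ↦ AD

A->BB, B->AD, C->CC, D->CC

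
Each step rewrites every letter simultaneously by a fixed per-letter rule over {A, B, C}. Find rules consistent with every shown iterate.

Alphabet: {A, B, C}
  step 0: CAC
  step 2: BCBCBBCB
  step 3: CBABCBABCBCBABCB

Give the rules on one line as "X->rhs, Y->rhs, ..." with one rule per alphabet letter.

A->B, B->CB, C->AB

  step 2 ⇒ step 3: BCBCBBCB ⇒ CB·AB·CB·AB·CB·CB·AB·CB
    B ↦ CB
    C ↦ AB
    A ↦ B  (constrained at step 0)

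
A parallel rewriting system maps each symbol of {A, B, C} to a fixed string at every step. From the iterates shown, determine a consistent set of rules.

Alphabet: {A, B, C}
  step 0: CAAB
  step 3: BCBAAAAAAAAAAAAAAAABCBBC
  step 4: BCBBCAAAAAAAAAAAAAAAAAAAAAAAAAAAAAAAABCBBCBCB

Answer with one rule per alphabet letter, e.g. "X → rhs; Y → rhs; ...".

A->AA, B->BC, C->B

  step 3 ⇒ step 4: BCBAAAAAAAAAAAAAAAABCBBC ⇒ BC·B·BC·AA·AA·AA·AA·AA·AA·AA·AA·AA·AA·AA·AA·AA·AA·AA·AA·BC·B·BC·BC·B
    A ↦ AA
    B ↦ BC
    C ↦ B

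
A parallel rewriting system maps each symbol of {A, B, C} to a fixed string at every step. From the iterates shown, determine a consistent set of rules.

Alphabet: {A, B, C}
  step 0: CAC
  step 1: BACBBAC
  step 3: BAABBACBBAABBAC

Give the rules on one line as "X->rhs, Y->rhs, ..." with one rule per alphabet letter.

A->B, B->A, C->BAC

  step 0 ⇒ step 1: CAC ⇒ BAC·B·BAC
    A ↦ B
    C ↦ BAC
    B ↦ A  (constrained at step 1)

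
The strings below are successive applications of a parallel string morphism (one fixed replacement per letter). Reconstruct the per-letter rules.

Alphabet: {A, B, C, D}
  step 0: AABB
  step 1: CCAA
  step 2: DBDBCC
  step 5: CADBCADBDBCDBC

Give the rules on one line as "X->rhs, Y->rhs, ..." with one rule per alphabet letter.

  step 1 ⇒ step 2: CCAA ⇒ DB·DB·C·C
    A ↦ C
    C ↦ DB
  step 0 ⇒ step 1: AABB ⇒ C·C·A·A
    B ↦ A
    D ↦ C  (constrained at step 2)

A->C, B->A, C->DB, D->C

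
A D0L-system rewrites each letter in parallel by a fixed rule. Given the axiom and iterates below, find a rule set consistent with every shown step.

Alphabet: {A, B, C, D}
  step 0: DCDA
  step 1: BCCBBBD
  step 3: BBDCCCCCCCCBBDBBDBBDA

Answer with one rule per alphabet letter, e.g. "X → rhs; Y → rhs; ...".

A->BBD, B->A, C->CC, D->B

  step 0 ⇒ step 1: DCDA ⇒ B·CC·B·BBD
    A ↦ BBD
    C ↦ CC
    D ↦ B
    B ↦ A  (constrained at step 1)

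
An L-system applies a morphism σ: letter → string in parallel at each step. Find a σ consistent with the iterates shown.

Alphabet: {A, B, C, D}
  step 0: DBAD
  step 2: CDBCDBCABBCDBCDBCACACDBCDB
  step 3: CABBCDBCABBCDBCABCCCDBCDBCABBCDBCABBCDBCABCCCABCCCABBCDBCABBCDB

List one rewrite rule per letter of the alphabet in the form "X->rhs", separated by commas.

A->BCC, B->CDB, C->CA, D->BB

  step 2 ⇒ step 3: CDBCDBCABBCDBCDBCACACDBCDB ⇒ CA·BB·CDB·CA·BB·CDB·CA·BCC·CDB·CDB·CA·BB·CDB·CA·BB·CDB·CA·BCC·CA·BCC·CA·BB·CDB·CA·BB·CDB
    A ↦ BCC
    B ↦ CDB
    C ↦ CA
    D ↦ BB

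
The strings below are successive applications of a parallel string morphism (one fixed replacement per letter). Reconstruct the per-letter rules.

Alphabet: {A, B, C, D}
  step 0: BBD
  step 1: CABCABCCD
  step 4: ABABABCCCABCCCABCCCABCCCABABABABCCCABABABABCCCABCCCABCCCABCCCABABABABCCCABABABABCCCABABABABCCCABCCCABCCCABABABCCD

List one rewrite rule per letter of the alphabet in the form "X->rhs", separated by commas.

A->CC, B->CAB, C->AB, D->CCD

  step 0 ⇒ step 1: BBD ⇒ CAB·CAB·CCD
    B ↦ CAB
    D ↦ CCD
    A ↦ CC  (constrained at step 1)
    C ↦ AB  (constrained at step 1)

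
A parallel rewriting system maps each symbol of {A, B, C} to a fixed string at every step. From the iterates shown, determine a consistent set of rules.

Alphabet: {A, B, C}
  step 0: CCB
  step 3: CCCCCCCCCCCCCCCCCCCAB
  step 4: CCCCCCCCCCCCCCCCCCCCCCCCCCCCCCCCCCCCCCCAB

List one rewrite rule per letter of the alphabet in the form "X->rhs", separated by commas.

  step 3 ⇒ step 4: CCCCCCCCCCCCCCCCCCCAB ⇒ CC·CC·CC·CC·CC·CC·CC·CC·CC·CC·CC·CC·CC·CC·CC·CC·CC·CC·CC·C·AB
    A ↦ C
    B ↦ AB
    C ↦ CC

A->C, B->AB, C->CC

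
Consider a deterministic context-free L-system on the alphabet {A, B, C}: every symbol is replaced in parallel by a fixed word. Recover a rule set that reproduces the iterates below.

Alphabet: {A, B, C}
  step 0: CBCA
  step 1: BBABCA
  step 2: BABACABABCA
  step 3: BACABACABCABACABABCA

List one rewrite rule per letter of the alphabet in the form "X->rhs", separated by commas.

A->CA, B->BA, C->B

  step 2 ⇒ step 3: BABACABABCA ⇒ BA·CA·BA·CA·B·CA·BA·CA·BA·B·CA
    A ↦ CA
    B ↦ BA
    C ↦ B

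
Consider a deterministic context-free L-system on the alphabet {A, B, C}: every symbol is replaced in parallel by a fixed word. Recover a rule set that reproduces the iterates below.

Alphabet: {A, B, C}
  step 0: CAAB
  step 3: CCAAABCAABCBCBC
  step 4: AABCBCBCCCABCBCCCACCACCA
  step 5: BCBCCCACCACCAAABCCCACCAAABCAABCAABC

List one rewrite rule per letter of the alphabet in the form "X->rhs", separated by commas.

A->BC, B->CC, C->A

  step 4 ⇒ step 5: AABCBCBCCCABCBCCCACCACCA ⇒ BC·BC·CC·A·CC·A·CC·A·A·A·BC·CC·A·CC·A·A·A·BC·A·A·BC·A·A·BC
    A ↦ BC
    B ↦ CC
    C ↦ A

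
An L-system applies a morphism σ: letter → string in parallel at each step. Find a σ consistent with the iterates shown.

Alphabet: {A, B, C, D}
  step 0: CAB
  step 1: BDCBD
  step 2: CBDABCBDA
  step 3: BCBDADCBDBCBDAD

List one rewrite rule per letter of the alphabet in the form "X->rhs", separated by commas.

  step 2 ⇒ step 3: CBDABCBDA ⇒ B·CBD·A·D·CBD·B·CBD·A·D
    A ↦ D
    B ↦ CBD
    C ↦ B
    D ↦ A

A->D, B->CBD, C->B, D->A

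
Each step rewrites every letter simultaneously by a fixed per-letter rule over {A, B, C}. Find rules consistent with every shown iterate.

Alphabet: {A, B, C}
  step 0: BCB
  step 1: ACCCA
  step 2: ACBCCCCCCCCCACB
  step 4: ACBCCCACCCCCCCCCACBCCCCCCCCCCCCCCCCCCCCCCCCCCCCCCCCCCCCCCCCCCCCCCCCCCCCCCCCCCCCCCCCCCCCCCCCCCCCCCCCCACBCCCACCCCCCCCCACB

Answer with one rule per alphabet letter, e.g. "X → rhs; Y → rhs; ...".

  step 1 ⇒ step 2: ACCCA ⇒ ACB·CCC·CCC·CCC·ACB
    A ↦ ACB
    C ↦ CCC
  step 0 ⇒ step 1: BCB ⇒ A·CCC·A
    B ↦ A

A->ACB, B->A, C->CCC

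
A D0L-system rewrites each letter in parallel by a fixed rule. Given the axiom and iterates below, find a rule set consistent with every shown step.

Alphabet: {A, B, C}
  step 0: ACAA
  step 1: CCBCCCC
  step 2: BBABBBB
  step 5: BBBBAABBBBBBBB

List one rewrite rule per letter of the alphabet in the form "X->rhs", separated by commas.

  step 1 ⇒ step 2: CCBCCCC ⇒ B·B·A·B·B·B·B
    B ↦ A
    C ↦ B
  step 0 ⇒ step 1: ACAA ⇒ CC·B·CC·CC
    A ↦ CC

A->CC, B->A, C->B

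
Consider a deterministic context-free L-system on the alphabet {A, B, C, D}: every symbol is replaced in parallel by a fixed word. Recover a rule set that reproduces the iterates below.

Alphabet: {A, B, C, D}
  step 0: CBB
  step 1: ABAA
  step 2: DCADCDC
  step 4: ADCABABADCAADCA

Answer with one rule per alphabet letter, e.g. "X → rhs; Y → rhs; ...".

A->DC, B->A, C->AB, D->B

  step 1 ⇒ step 2: ABAA ⇒ DC·A·DC·DC
    A ↦ DC
    B ↦ A
  step 0 ⇒ step 1: CBB ⇒ AB·A·A
    C ↦ AB
    D ↦ B  (constrained at step 2)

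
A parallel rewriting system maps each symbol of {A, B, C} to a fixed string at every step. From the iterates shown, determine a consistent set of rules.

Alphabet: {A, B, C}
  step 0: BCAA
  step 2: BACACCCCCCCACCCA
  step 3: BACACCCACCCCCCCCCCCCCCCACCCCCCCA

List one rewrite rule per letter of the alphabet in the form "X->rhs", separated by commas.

  step 2 ⇒ step 3: BACACCCCCCCACCCA ⇒ BA·CA·CC·CA·CC·CC·CC·CC·CC·CC·CC·CA·CC·CC·CC·CA
    A ↦ CA
    B ↦ BA
    C ↦ CC

A->CA, B->BA, C->CC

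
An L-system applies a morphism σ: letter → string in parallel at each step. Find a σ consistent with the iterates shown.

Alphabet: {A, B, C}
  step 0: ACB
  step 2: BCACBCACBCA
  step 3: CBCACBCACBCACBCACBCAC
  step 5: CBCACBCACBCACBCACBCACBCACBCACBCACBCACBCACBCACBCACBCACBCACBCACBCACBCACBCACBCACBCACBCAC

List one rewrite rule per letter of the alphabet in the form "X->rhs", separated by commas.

  step 2 ⇒ step 3: BCACBCACBCA ⇒ C·BCA·C·BCA·C·BCA·C·BCA·C·BCA·C
    A ↦ C
    B ↦ C
    C ↦ BCA

A->C, B->C, C->BCA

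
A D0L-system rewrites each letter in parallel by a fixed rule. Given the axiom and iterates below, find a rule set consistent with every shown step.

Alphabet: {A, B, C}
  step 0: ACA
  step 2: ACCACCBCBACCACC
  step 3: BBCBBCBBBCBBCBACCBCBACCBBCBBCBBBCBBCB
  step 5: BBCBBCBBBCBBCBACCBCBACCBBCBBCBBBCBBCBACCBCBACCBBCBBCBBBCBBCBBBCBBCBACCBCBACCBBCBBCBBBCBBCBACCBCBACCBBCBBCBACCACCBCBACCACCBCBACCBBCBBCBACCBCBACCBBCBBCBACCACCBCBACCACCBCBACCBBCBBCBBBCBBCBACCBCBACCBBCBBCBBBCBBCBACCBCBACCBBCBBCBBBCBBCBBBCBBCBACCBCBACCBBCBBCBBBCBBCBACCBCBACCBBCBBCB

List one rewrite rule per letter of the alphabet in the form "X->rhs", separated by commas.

  step 2 ⇒ step 3: ACCACCBCBACCACC ⇒ B·BCB·BCB·B·BCB·BCB·ACC·BCB·ACC·B·BCB·BCB·B·BCB·BCB
    A ↦ B
    B ↦ ACC
    C ↦ BCB

A->B, B->ACC, C->BCB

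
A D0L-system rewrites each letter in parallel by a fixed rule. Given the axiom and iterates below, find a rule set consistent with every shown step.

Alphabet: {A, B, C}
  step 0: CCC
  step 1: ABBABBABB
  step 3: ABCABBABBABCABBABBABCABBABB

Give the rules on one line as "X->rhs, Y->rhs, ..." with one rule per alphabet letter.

  step 0 ⇒ step 1: CCC ⇒ ABB·ABB·ABB
    C ↦ ABB
    A ↦ AB  (constrained at step 1)
    B ↦ C  (constrained at step 1)

A->AB, B->C, C->ABB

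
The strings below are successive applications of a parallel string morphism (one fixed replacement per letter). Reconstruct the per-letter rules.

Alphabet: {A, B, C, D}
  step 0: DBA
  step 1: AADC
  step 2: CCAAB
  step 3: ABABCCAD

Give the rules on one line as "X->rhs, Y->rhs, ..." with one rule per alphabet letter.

  step 2 ⇒ step 3: CCAAB ⇒ AB·AB·C·C·AD
    A ↦ C
    B ↦ AD
    C ↦ AB
  step 0 ⇒ step 1: DBA ⇒ A·AD·C
    D ↦ A

A->C, B->AD, C->AB, D->A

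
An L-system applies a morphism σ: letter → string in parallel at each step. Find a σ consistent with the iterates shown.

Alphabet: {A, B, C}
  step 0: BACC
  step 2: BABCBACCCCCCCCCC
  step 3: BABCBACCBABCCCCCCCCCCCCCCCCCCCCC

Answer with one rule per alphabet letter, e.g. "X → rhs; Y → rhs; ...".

  step 2 ⇒ step 3: BABCBACCCCCCCCCC ⇒ BA·BC·BA·CC·BA·BC·CC·CC·CC·CC·CC·CC·CC·CC·CC·CC
    A ↦ BC
    B ↦ BA
    C ↦ CC

A->BC, B->BA, C->CC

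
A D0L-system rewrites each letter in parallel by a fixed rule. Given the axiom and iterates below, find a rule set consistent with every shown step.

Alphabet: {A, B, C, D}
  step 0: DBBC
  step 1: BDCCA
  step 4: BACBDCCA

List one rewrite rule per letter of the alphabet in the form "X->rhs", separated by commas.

A->B, B->C, C->A, D->BD

  step 0 ⇒ step 1: DBBC ⇒ BD·C·C·A
    B ↦ C
    C ↦ A
    D ↦ BD
    A ↦ B  (constrained at step 1)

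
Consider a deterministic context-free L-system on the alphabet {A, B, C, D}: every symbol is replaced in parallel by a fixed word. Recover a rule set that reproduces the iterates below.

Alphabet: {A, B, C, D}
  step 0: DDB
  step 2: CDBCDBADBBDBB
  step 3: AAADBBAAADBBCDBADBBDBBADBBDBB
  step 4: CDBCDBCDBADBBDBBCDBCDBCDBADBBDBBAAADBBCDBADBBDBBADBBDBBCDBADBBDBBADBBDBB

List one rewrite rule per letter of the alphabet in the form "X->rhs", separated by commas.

  step 3 ⇒ step 4: AAADBBAAADBBCDBADBBDBBADBBDBB ⇒ CDB·CDB·CDB·A·DBB·DBB·CDB·CDB·CDB·A·DBB·DBB·AA·A·DBB·CDB·A·DBB·DBB·A·DBB·DBB·CDB·A·DBB·DBB·A·DBB·DBB
    A ↦ CDB
    B ↦ DBB
    C ↦ AA
    D ↦ A

A->CDB, B->DBB, C->AA, D->A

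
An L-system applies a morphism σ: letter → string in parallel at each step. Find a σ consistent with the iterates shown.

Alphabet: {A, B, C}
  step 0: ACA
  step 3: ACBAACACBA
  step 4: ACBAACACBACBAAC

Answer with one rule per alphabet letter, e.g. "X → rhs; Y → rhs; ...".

A->AC, B->A, C->B

  step 3 ⇒ step 4: ACBAACACBA ⇒ AC·B·A·AC·AC·B·AC·B·A·AC
    A ↦ AC
    B ↦ A
    C ↦ B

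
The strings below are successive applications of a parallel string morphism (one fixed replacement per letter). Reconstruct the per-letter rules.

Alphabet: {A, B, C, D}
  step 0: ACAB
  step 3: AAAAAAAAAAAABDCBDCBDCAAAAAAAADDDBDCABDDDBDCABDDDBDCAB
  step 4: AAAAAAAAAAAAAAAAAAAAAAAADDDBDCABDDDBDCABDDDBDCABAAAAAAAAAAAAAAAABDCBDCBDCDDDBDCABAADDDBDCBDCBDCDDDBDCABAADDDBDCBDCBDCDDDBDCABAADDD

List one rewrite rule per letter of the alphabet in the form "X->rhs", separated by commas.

  step 3 ⇒ step 4: AAAAAAAAAAAABDCBDCBDCAAAAAAAADDDBDCABDDDBDCABDDDBDCAB ⇒ AA·AA·AA·AA·AA·AA·AA·AA·AA·AA·AA·AA·DDD·BDC·AB·DDD·BDC·AB·DDD·BDC·AB·AA·AA·AA·AA·AA·AA·AA·AA·BDC·BDC·BDC·DDD·BDC·AB·AA·DDD·BDC·BDC·BDC·DDD·BDC·AB·AA·DDD·BDC·BDC·BDC·DDD·BDC·AB·AA·DDD
    A ↦ AA
    B ↦ DDD
    C ↦ AB
    D ↦ BDC

A->AA, B->DDD, C->AB, D->BDC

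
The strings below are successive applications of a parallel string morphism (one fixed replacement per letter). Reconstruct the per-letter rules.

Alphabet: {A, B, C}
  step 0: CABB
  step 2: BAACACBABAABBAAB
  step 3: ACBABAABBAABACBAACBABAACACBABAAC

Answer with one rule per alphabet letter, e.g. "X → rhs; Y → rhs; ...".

A->BA, B->AC, C->AB

  step 2 ⇒ step 3: BAACACBABAABBAAB ⇒ AC·BA·BA·AB·BA·AB·AC·BA·AC·BA·BA·AC·AC·BA·BA·AC
    A ↦ BA
    B ↦ AC
    C ↦ AB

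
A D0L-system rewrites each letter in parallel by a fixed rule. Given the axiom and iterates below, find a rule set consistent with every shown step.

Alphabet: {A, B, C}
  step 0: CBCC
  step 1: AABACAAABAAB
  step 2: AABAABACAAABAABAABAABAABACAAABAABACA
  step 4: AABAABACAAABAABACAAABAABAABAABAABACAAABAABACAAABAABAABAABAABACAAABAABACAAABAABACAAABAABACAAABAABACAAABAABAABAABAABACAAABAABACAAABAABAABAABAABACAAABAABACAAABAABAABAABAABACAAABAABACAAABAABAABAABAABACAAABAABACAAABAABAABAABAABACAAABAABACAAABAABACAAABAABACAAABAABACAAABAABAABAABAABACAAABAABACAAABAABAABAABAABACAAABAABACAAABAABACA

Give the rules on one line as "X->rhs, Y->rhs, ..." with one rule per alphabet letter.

A->AAB, B->ACA, C->AAB

  step 1 ⇒ step 2: AABACAAABAAB ⇒ AAB·AAB·ACA·AAB·AAB·AAB·AAB·AAB·ACA·AAB·AAB·ACA
    A ↦ AAB
    B ↦ ACA
    C ↦ AAB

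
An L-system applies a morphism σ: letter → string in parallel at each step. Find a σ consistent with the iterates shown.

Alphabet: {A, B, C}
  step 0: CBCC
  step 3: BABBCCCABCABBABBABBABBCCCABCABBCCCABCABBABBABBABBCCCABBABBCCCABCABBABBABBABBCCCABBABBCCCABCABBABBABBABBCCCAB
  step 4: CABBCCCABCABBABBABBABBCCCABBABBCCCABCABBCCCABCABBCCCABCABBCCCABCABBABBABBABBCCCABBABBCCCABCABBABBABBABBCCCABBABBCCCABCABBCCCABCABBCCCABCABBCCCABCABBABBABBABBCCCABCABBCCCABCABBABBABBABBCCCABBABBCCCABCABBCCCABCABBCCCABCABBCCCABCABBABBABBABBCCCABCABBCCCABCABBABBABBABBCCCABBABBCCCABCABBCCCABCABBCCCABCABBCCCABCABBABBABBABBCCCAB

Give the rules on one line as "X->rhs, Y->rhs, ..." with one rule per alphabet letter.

A->BCC, B->CAB, C->BAB

  step 3 ⇒ step 4: BABBCCCABCABBABBABBABBCCCABCABBCCCABCABBABBABBABBCCCABBABBCCCABCABBABBABBABBCCCABBABBCCCABCABBABBABBABBCCCAB ⇒ CAB·BCC·CAB·CAB·BAB·BAB·BAB·BCC·CAB·BAB·BCC·CAB·CAB·BCC·CAB·CAB·BCC·CAB·CAB·BCC·CAB·CAB·BAB·BAB·BAB·BCC·CAB·BAB·BCC·CAB·CAB·BAB·BAB·BAB·BCC·CAB·BAB·BCC·CAB·CAB·BCC·CAB·CAB·BCC·CAB·CAB·BCC·CAB·CAB·BAB·BAB·BAB·BCC·CAB·CAB·BCC·CAB·CAB·BAB·BAB·BAB·BCC·CAB·BAB·BCC·CAB·CAB·BCC·CAB·CAB·BCC·CAB·CAB·BCC·CAB·CAB·BAB·BAB·BAB·BCC·CAB·CAB·BCC·CAB·CAB·BAB·BAB·BAB·BCC·CAB·BAB·BCC·CAB·CAB·BCC·CAB·CAB·BCC·CAB·CAB·BCC·CAB·CAB·BAB·BAB·BAB·BCC·CAB
    A ↦ BCC
    B ↦ CAB
    C ↦ BAB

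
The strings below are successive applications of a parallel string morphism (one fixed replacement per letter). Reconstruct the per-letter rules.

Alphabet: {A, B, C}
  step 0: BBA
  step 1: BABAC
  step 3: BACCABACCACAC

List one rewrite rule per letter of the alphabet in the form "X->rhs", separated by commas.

A->C, B->BA, C->CA

  step 0 ⇒ step 1: BBA ⇒ BA·BA·C
    A ↦ C
    B ↦ BA
    C ↦ CA  (constrained at step 1)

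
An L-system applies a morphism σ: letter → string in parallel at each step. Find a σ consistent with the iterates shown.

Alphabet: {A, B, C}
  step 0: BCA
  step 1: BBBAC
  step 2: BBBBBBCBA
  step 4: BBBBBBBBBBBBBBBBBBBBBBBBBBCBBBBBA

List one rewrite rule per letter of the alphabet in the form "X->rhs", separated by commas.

  step 1 ⇒ step 2: BBBAC ⇒ BB·BB·BB·C·BA
    A ↦ C
    B ↦ BB
    C ↦ BA

A->C, B->BB, C->BA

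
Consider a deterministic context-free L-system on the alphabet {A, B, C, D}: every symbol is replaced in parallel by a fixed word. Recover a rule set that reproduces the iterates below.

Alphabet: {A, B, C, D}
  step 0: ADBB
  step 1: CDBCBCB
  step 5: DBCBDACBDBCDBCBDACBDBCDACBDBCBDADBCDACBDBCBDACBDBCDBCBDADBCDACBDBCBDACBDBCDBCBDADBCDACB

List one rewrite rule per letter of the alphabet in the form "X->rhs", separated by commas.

  step 0 ⇒ step 1: ADBB ⇒ C·DB·CB·CB
    A ↦ C
    B ↦ CB
    D ↦ DB
    C ↦ DA  (constrained at step 1)

A->C, B->CB, C->DA, D->DB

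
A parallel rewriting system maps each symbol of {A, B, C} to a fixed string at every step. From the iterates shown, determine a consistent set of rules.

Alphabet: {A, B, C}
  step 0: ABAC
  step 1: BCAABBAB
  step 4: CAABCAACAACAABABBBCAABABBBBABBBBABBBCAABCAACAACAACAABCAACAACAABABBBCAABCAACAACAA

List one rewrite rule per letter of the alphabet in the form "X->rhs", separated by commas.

  step 0 ⇒ step 1: ABAC ⇒ B·CAA·B·BAB
    A ↦ B
    B ↦ CAA
    C ↦ BAB

A->B, B->CAA, C->BAB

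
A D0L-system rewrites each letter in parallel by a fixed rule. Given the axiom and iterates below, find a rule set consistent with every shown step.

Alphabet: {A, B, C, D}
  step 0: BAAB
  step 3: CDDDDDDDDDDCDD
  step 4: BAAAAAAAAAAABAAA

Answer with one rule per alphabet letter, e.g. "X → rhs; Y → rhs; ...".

  step 3 ⇒ step 4: CDDDDDDDDDDCDD ⇒ BA·A·A·A·A·A·A·A·A·A·A·BA·A·A
    C ↦ BA
    D ↦ A
    A ↦ DD  (constrained at step 0)
    B ↦ C  (constrained at step 0)

A->DD, B->C, C->BA, D->A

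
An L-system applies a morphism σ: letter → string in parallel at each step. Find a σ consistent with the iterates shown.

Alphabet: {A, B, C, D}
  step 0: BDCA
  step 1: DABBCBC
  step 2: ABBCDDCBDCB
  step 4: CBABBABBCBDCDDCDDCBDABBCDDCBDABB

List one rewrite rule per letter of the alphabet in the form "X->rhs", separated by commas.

  step 1 ⇒ step 2: DABBCBC ⇒ ABB·C·D·D·CB·D·CB
    A ↦ C
    B ↦ D
    C ↦ CB
    D ↦ ABB

A->C, B->D, C->CB, D->ABB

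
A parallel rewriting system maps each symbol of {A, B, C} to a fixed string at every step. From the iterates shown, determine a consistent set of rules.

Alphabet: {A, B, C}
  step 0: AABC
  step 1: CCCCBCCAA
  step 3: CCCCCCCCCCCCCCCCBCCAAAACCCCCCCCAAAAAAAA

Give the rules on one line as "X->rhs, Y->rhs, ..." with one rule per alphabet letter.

A->CC, B->BCC, C->AA

  step 0 ⇒ step 1: AABC ⇒ CC·CC·BCC·AA
    A ↦ CC
    B ↦ BCC
    C ↦ AA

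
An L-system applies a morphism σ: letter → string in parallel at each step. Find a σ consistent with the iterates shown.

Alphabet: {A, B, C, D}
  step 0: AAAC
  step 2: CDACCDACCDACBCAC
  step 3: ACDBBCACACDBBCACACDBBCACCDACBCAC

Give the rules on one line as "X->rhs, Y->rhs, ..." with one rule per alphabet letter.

  step 2 ⇒ step 3: CDACCDACCDACBCAC ⇒ AC·DB·BC·AC·AC·DB·BC·AC·AC·DB·BC·AC·CD·AC·BC·AC
    A ↦ BC
    B ↦ CD
    C ↦ AC
    D ↦ DB

A->BC, B->CD, C->AC, D->DB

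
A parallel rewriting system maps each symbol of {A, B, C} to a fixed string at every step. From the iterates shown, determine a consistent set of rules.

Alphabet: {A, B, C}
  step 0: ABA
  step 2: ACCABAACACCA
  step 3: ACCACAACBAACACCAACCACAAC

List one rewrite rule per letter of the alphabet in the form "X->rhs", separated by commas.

A->AC, B->BA, C->CA

  step 2 ⇒ step 3: ACCABAACACCA ⇒ AC·CA·CA·AC·BA·AC·AC·CA·AC·CA·CA·AC
    A ↦ AC
    B ↦ BA
    C ↦ CA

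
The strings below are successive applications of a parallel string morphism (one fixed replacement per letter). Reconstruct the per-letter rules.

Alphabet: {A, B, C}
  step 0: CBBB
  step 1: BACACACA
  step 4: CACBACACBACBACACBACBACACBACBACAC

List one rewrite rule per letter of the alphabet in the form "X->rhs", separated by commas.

  step 0 ⇒ step 1: CBBB ⇒ BA·CA·CA·CA
    B ↦ CA
    C ↦ BA
    A ↦ C  (constrained at step 1)

A->C, B->CA, C->BA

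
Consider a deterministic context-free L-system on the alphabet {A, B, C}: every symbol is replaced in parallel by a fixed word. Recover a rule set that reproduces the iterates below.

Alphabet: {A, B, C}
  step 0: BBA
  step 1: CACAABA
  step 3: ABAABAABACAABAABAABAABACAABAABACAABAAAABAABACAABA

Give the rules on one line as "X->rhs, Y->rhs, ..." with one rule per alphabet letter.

  step 0 ⇒ step 1: BBA ⇒ CA·CA·ABA
    A ↦ ABA
    B ↦ CA
    C ↦ AA  (constrained at step 1)

A->ABA, B->CA, C->AA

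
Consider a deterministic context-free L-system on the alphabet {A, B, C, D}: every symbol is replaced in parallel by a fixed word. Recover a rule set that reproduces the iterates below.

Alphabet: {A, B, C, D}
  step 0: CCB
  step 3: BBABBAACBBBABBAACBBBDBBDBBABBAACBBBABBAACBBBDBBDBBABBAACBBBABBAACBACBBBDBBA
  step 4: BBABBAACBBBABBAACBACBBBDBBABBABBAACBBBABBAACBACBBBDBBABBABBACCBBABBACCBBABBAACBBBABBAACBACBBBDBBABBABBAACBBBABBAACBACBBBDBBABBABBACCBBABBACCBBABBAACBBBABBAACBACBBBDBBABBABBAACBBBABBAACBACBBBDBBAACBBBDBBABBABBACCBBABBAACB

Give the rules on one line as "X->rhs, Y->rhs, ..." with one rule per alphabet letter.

A->ACB, B->BBA, C->BBD, D->CC

  step 3 ⇒ step 4: BBABBAACBBBABBAACBBBDBBDBBABBAACBBBABBAACBBBDBBDBBABBAACBBBABBAACBACBBBDBBA ⇒ BBA·BBA·ACB·BBA·BBA·ACB·ACB·BBD·BBA·BBA·BBA·ACB·BBA·BBA·ACB·ACB·BBD·BBA·BBA·BBA·CC·BBA·BBA·CC·BBA·BBA·ACB·BBA·BBA·ACB·ACB·BBD·BBA·BBA·BBA·ACB·BBA·BBA·ACB·ACB·BBD·BBA·BBA·BBA·CC·BBA·BBA·CC·BBA·BBA·ACB·BBA·BBA·ACB·ACB·BBD·BBA·BBA·BBA·ACB·BBA·BBA·ACB·ACB·BBD·BBA·ACB·BBD·BBA·BBA·BBA·CC·BBA·BBA·ACB
    A ↦ ACB
    B ↦ BBA
    C ↦ BBD
    D ↦ CC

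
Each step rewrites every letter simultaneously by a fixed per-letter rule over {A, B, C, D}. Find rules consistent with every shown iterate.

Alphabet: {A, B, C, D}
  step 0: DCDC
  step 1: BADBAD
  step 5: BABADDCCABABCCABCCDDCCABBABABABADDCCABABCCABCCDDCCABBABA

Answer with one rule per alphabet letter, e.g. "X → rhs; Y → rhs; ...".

A->CC, B->AB, C->D, D->BA

  step 0 ⇒ step 1: DCDC ⇒ BA·D·BA·D
    C ↦ D
    D ↦ BA
    A ↦ CC  (constrained at step 1)
    B ↦ AB  (constrained at step 1)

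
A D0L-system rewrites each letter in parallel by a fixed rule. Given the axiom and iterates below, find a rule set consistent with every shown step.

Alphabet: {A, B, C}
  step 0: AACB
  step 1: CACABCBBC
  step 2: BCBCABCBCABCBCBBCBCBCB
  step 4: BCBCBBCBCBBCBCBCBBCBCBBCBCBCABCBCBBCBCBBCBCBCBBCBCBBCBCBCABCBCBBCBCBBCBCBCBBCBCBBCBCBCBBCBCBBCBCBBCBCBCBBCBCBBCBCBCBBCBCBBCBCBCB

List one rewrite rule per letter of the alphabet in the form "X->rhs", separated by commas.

A->CA, B->BC, C->BCB

  step 1 ⇒ step 2: CACABCBBC ⇒ BCB·CA·BCB·CA·BC·BCB·BC·BC·BCB
    A ↦ CA
    B ↦ BC
    C ↦ BCB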